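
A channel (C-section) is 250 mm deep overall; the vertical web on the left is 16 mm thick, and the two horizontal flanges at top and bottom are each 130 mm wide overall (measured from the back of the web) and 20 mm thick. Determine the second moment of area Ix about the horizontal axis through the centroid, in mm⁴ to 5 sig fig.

Treat the section as a set of non-overlapping primitives; coordinates are from the bounding-box lower-left.
Web: 16 × 250, A = 4 000 mm², y = 125 mm, Ī = 20 833 333 mm⁴.
Top flange (beyond web): 114 × 20, A = 2 280 mm², y = 240 mm, Ī = 76 000 mm⁴.
Bottom flange (beyond web): 114 × 20, A = 2 280 mm², y = 10 mm, Ī = 76 000 mm⁴.
By symmetry the centroid is at mid-height, ȳ = 125 mm.
Transfer each piece to the horizontal axis through the centroid using Ī + A·d² with d = y − 125:
  web: d = 0 mm → contributes +20 833 333 mm⁴
  top flange (beyond web): d = 115 mm → contributes +30 229 000 mm⁴
  bottom flange (beyond web): d = -115 mm → contributes +30 229 000 mm⁴
Total I = 81 291 333 mm⁴.

Ix ≈ 8.1291 × 10⁷ mm⁴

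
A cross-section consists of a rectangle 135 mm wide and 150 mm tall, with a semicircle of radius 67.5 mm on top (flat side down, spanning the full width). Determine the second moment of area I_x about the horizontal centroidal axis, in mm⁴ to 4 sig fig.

I_x ≈ 9.706 × 10⁷ mm⁴

Split into non-overlapping primitives; take the origin at the lower-left of the bounding box.
Rectangular body: 135 × 150, A = 20 250 mm², y = 75 mm, Ī = 37 968 750 mm⁴.
Semicircular cap: semicircle r = 67.5, A = 7156.94 mm², y = 178.648 mm, Ī = 2 278 490 mm⁴.
Centroid: ȳ = ΣA·y / ΣA = 102.066 mm.
Transfer each piece to the horizontal centroidal axis using Ī + A·d² with d = y − 102.066:
  rectangular body: d = -27.0662 mm → contributes +52 803 481 mm⁴
  semicircular cap: d = 76.5817 mm → contributes +44 252 193 mm⁴
Total I = 97 055 674 mm⁴.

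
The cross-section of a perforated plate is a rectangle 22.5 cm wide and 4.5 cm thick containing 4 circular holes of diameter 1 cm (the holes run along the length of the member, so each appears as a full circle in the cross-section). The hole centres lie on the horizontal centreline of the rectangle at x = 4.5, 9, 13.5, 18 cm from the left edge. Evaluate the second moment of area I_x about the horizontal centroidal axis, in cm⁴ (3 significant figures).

I_x ≈ 171 cm⁴

Split into non-overlapping primitives; take the origin at the lower-left of the bounding box.
Plate: 22.5 × 4.5, A = 101.25 cm², y = 2.25 cm, Ī = 170.86 cm⁴.
Hole 1 (subtracted): ⌀1, A = 0.7854 cm², y = 2.25 cm, Ī = 0.049087 cm⁴.
Hole 2 (subtracted): ⌀1, A = 0.7854 cm², y = 2.25 cm, Ī = 0.049087 cm⁴.
Hole 3 (subtracted): ⌀1, A = 0.7854 cm², y = 2.25 cm, Ī = 0.049087 cm⁴.
Hole 4 (subtracted): ⌀1, A = 0.7854 cm², y = 2.25 cm, Ī = 0.049087 cm⁴.
By symmetry the centroid is at mid-height, ȳ = 2.25 cm.
All pieces are centred on the horizontal centroidal axis, so I = ΣĪ (holes subtracted) = 170.66 cm⁴.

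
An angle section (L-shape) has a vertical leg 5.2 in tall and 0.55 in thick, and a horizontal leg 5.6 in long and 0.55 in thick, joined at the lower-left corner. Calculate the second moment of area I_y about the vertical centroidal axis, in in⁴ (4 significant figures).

Treat the section as a set of non-overlapping primitives; coordinates are from the bounding-box lower-left.
Vertical leg: 0.55 × 5.2, A = 2.86 in², x = 0.275 in, Ī = 0.0720958 in⁴.
Horizontal leg (remainder): 5.05 × 0.55, A = 2.7775 in², x = 3.075 in, Ī = 5.90277 in⁴.
Centroid: x̄ = ΣA·x / ΣA = 1.65451 in.
Transfer each piece to the vertical centroidal axis using Ī + A·d² with d = x − 1.65451:
  vertical leg: d = -1.37951 in → contributes +5.51483 in⁴
  horizontal leg (remainder): d = 1.42049 in → contributes +11.5072 in⁴
Total I = 17.022 in⁴.

I_y ≈ 17.02 in⁴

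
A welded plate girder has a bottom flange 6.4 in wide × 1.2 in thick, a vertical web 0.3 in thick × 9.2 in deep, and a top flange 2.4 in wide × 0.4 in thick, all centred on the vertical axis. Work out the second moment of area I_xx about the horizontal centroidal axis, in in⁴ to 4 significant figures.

I_xx ≈ 140.7 in⁴

Decompose the section into non-overlapping parts with the origin at the bottom-left of its bounding rectangle.
Bottom plate: 6.4 × 1.2, A = 7.68 in², y = 0.6 in, Ī = 0.9216 in⁴.
Web plate: 0.3 × 9.2, A = 2.76 in², y = 5.8 in, Ī = 19.4672 in⁴.
Top plate: 2.4 × 0.4, A = 0.96 in², y = 10.6 in, Ī = 0.0128 in⁴.
Centroid: ȳ = ΣA·y / ΣA = 2.70105 in.
Transfer each piece to the horizontal centroidal axis using Ī + A·d² with d = y − 2.70105:
  bottom plate: d = -2.10105 in → contributes +34.8244 in⁴
  web plate: d = 3.09895 in → contributes +45.9728 in⁴
  top plate: d = 7.89895 in → contributes +59.9104 in⁴
Total I = 140.708 in⁴.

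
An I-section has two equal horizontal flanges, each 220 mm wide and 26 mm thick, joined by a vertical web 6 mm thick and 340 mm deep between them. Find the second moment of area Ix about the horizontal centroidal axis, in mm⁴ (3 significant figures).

Decompose the section into non-overlapping parts with the origin at the bottom-left of its bounding rectangle.
Bottom flange: 220 × 26, A = 5 720 mm², y = 13 mm, Ī = 322 227 mm⁴.
Web: 6 × 340, A = 2 040 mm², y = 196 mm, Ī = 19 652 000 mm⁴.
Top flange: 220 × 26, A = 5 720 mm², y = 379 mm, Ī = 322 227 mm⁴.
By symmetry the centroid is at mid-height, ȳ = 196 mm.
Transfer each piece to the horizontal centroidal axis using Ī + A·d² with d = y − 196:
  bottom flange: d = -183 mm → contributes +191 879 307 mm⁴
  web: d = 0 mm → contributes +19 652 000 mm⁴
  top flange: d = 183 mm → contributes +191 879 307 mm⁴
Total I = 403 410 613 mm⁴.

Ix ≈ 4.03 × 10⁸ mm⁴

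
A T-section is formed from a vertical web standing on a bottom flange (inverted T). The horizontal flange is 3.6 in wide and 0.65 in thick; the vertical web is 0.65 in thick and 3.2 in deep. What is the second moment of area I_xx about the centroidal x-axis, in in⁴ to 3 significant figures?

Split into non-overlapping primitives; take the origin at the lower-left of the bounding box.
Flange: 3.6 × 0.65, A = 2.34 in², y = 0.325 in, Ī = 0.082388 in⁴.
Web: 0.65 × 3.2, A = 2.08 in², y = 2.25 in, Ī = 1.7749 in⁴.
Centroid: ȳ = ΣA·y / ΣA = 1.2309 in.
Transfer each piece to the centroidal x-axis using Ī + A·d² with d = y − 1.2309:
  flange: d = -0.90588 in → contributes +2.0026 in⁴
  web: d = 1.0191 in → contributes +3.9352 in⁴
Total I = 5.9379 in⁴.

I_xx ≈ 5.94 in⁴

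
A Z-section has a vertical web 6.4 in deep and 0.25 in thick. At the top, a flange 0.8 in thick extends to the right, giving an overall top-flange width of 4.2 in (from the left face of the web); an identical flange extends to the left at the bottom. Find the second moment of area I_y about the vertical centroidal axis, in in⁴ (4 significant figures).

I_y ≈ 36.10 in⁴

Split into non-overlapping primitives; take the origin at the lower-left of the bounding box.
Web: 0.25 × 6.4, A = 1.6 in², x = 4.075 in, Ī = 0.00833333 in⁴.
Top flange (beyond web): 3.95 × 0.8, A = 3.16 in², x = 6.175 in, Ī = 4.10866 in⁴.
Bottom flange (beyond web): 3.95 × 0.8, A = 3.16 in², x = 1.975 in, Ī = 4.10866 in⁴.
Centroid: x̄ = ΣA·x / ΣA = 4.075 in.
Transfer each piece to the vertical centroidal axis using Ī + A·d² with d = x − 4.075:
  web: d = 0 in → contributes +0.00833333 in⁴
  top flange (beyond web): d = 2.1 in → contributes +18.0443 in⁴
  bottom flange (beyond web): d = -2.1 in → contributes +18.0443 in⁴
Total I = 36.0969 in⁴.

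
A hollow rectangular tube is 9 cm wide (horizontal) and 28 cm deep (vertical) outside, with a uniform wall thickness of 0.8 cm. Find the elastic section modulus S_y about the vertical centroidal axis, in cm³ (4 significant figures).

Treat the section as a set of non-overlapping primitives; coordinates are from the bounding-box lower-left.
Outer rectangle: 9 × 28, A = 252 cm², x = 4.5 cm, Ī = 1 701 cm⁴.
Inner void (subtracted): 7.4 × 26.4, A = 195.36 cm², x = 4.5 cm, Ī = 891.493 cm⁴.
By symmetry the centroid is at mid-width, x̄ = 4.5 cm.
All pieces are centred on the vertical centroidal axis, so I = ΣĪ (holes subtracted) = 809.507 cm⁴.
Extreme fibre distance c = 4.5 cm; S = I/c = 179.89 cm³.

S_y ≈ 179.9 cm³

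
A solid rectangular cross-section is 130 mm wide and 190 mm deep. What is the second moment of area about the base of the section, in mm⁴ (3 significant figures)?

I_base ≈ 2.97 × 10⁸ mm⁴

The section: 130 × 190, A = 24 700 mm², y = 95 mm, Ī = 74 305 833 mm⁴.
Transfer it to a horizontal axis along the bottom face using Ī + A·d² with d = y − 0:
  the section: d = 95 mm → contributes +297 223 333 mm⁴
Total I = 297 223 333 mm⁴.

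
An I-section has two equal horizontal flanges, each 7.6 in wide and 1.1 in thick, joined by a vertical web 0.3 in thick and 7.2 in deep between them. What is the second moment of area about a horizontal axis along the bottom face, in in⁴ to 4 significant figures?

Break the section into simple shapes (no overlaps), measuring from the bottom-left corner of the bounding box.
Bottom flange: 7.6 × 1.1, A = 8.36 in², y = 0.55 in, Ī = 0.842967 in⁴.
Web: 0.3 × 7.2, A = 2.16 in², y = 4.7 in, Ī = 9.3312 in⁴.
Top flange: 7.6 × 1.1, A = 8.36 in², y = 8.85 in, Ī = 0.842967 in⁴.
Transfer each piece to the base of the section using Ī + A·d² with d = y − 0:
  bottom flange: d = 0.55 in → contributes +3.37187 in⁴
  web: d = 4.7 in → contributes +57.0456 in⁴
  top flange: d = 8.85 in → contributes +655.619 in⁴
Total I = 716.037 in⁴.

I_base ≈ 716.0 in⁴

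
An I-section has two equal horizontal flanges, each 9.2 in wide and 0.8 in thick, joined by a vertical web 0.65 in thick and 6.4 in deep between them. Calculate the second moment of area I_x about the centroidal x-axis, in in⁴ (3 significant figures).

Treat the section as a set of non-overlapping primitives; coordinates are from the bounding-box lower-left.
Bottom flange: 9.2 × 0.8, A = 7.36 in², y = 0.4 in, Ī = 0.39253 in⁴.
Web: 0.65 × 6.4, A = 4.16 in², y = 4 in, Ī = 14.199 in⁴.
Top flange: 9.2 × 0.8, A = 7.36 in², y = 7.6 in, Ī = 0.39253 in⁴.
By symmetry the centroid is at mid-height, ȳ = 4 in.
Transfer each piece to the centroidal x-axis using Ī + A·d² with d = y − 4:
  bottom flange: d = -3.6 in → contributes +95.778 in⁴
  web: d = 0 in → contributes +14.199 in⁴
  top flange: d = 3.6 in → contributes +95.778 in⁴
Total I = 205.76 in⁴.

I_x ≈ 206 in⁴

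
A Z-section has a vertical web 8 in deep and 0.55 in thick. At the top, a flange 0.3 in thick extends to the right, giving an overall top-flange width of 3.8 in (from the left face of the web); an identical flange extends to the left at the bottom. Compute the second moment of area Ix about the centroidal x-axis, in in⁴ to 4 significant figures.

Ix ≈ 52.39 in⁴

Break the section into simple shapes (no overlaps), measuring from the bottom-left corner of the bounding box.
Web: 0.55 × 8, A = 4.4 in², y = 4 in, Ī = 23.4667 in⁴.
Top flange (beyond web): 3.25 × 0.3, A = 0.975 in², y = 7.85 in, Ī = 0.0073125 in⁴.
Bottom flange (beyond web): 3.25 × 0.3, A = 0.975 in², y = 0.15 in, Ī = 0.0073125 in⁴.
Centroid: ȳ = ΣA·y / ΣA = 4 in.
Transfer each piece to the centroidal x-axis using Ī + A·d² with d = y − 4:
  web: d = 0 in → contributes +23.4667 in⁴
  top flange (beyond web): d = 3.85 in → contributes +14.4593 in⁴
  bottom flange (beyond web): d = -3.85 in → contributes +14.4593 in⁴
Total I = 52.3852 in⁴.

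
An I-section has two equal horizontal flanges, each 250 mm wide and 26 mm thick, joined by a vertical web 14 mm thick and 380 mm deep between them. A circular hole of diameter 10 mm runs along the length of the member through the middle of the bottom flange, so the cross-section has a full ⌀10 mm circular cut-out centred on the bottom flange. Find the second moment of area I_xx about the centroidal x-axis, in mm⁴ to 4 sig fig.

I_xx ≈ 5.972 × 10⁸ mm⁴

Decompose the section into non-overlapping parts with the origin at the bottom-left of its bounding rectangle.
Bottom flange: 250 × 26, A = 6 500 mm², y = 13 mm, Ī = 366 167 mm⁴.
Web: 14 × 380, A = 5 320 mm², y = 216 mm, Ī = 64 017 333 mm⁴.
Top flange: 250 × 26, A = 6 500 mm², y = 419 mm, Ī = 366 167 mm⁴.
Hole (subtracted): ⌀10, A = 78.5398 mm², y = 13 mm, Ī = 490.874 mm⁴.
Centroid: ȳ = ΣA·y / ΣA = 216.874 mm.
Transfer each piece to the centroidal x-axis using Ī + A·d² with d = y − 216.874:
  bottom flange: d = -203.874 mm → contributes +270 536 197 mm⁴
  web: d = -0.87403 mm → contributes +64 021 397 mm⁴
  top flange: d = 202.126 mm → contributes +265 923 067 mm⁴
  hole: d = -203.874 mm → contributes −3 264 969 mm⁴
Total I = 597 215 693 mm⁴.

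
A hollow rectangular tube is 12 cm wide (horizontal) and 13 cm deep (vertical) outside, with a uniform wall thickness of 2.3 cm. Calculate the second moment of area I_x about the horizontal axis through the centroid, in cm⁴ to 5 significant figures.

I_x ≈ 1831.5 cm⁴

Break the section into simple shapes (no overlaps), measuring from the bottom-left corner of the bounding box.
Outer rectangle: 12 × 13, A = 156 cm², y = 6.5 cm, Ī = 2 197 cm⁴.
Inner void (subtracted): 7.4 × 8.4, A = 62.16 cm², y = 6.5 cm, Ī = 365.5008 cm⁴.
By symmetry the centroid is at mid-height, ȳ = 6.5 cm.
All pieces are centred on the horizontal axis through the centroid, so I = ΣĪ (holes subtracted) = 1831.499 cm⁴.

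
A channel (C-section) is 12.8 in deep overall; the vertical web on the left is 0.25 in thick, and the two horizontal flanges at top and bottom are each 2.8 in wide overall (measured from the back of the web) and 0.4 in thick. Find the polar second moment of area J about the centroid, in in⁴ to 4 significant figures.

Break the section into simple shapes (no overlaps), measuring from the bottom-left corner of the bounding box.
Web: 0.25 × 12.8, A = 3.2 in², y = 6.4 in, Ī = 43.6907 in⁴.
Top flange (beyond web): 2.55 × 0.4, A = 1.02 in², y = 12.6 in, Ī = 0.0136 in⁴.
Bottom flange (beyond web): 2.55 × 0.4, A = 1.02 in², y = 0.2 in, Ī = 0.0136 in⁴.
By symmetry the centroid is at mid-height, ȳ = 6.4 in.
Transfer each piece to the centroidal x-axis using Ī + A·d² with d = y − 6.4:
  web: d = 0 in → contributes +43.6907 in⁴
  top flange (beyond web): d = 6.2 in → contributes +39.2224 in⁴
  bottom flange (beyond web): d = -6.2 in → contributes +39.2224 in⁴
Total I = 122.135 in⁴.
For the y-axis: x̄ = 0.670038 in.
Repeating about the centroidal y-axis gives I_y = 3.56386 in⁴.
Polar second moment: J = I_x + I_y = 125.699 in⁴.

J ≈ 125.7 in⁴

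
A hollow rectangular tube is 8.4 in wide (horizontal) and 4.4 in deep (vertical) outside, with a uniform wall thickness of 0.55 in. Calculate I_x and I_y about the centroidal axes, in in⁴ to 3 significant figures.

I_x ≈ 37.8 in⁴, I_y ≈ 110 in⁴

Treat the section as a set of non-overlapping primitives; coordinates are from the bounding-box lower-left.
Outer rectangle: 8.4 × 4.4, A = 36.96 in², y = 2.2 in, Ī = 59.629 in⁴.
Inner void (subtracted): 7.3 × 3.3, A = 24.09 in², y = 2.2 in, Ī = 21.862 in⁴.
By symmetry the centroid is at mid-height, ȳ = 2.2 in.
All pieces are centred on the centroidal x-axis, so I = ΣĪ (holes subtracted) = 37.767 in⁴.
Repeating about the centroidal y-axis gives I_y = 110.35 in⁴.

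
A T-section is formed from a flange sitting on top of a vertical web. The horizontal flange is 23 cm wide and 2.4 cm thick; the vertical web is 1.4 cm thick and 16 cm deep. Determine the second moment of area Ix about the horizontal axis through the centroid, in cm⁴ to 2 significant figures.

Ix ≈ 1900 cm⁴

Split into non-overlapping primitives; take the origin at the lower-left of the bounding box.
Flange: 23 × 2.4, A = 55.2 cm², y = 17.2 cm, Ī = 26.5 cm⁴.
Web: 1.4 × 16, A = 22.4 cm², y = 8 cm, Ī = 477.9 cm⁴.
Centroid: ȳ = ΣA·y / ΣA = 14.54 cm.
Transfer each piece to the horizontal axis through the centroid using Ī + A·d² with d = y − 14.54:
  flange: d = 2.656 cm → contributes +415.8 cm⁴
  web: d = -6.544 cm → contributes +1 437 cm⁴
Total I = 1 853 cm⁴.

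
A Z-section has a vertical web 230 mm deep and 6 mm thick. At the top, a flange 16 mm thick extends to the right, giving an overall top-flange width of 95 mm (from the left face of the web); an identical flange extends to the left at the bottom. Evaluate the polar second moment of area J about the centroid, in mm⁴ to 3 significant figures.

J ≈ 4.71 × 10⁷ mm⁴

Treat the section as a set of non-overlapping primitives; coordinates are from the bounding-box lower-left.
Web: 6 × 230, A = 1 380 mm², y = 115 mm, Ī = 6 083 500 mm⁴.
Top flange (beyond web): 89 × 16, A = 1 424 mm², y = 222 mm, Ī = 30 379 mm⁴.
Bottom flange (beyond web): 89 × 16, A = 1 424 mm², y = 8 mm, Ī = 30 379 mm⁴.
Centroid: ȳ = ΣA·y / ΣA = 115 mm.
Transfer each piece to the centroidal x-axis using Ī + A·d² with d = y − 115:
  web: d = 0 mm → contributes +6 083 500 mm⁴
  top flange (beyond web): d = 107 mm → contributes +16 333 755 mm⁴
  bottom flange (beyond web): d = -107 mm → contributes +16 333 755 mm⁴
Total I = 38 751 009 mm⁴.
For the y-axis: x̄ = 92 mm.
Repeating about the centroidal y-axis gives I_y = 8 309 857 mm⁴.
Polar second moment: J = I_x + I_y = 47 060 867 mm⁴.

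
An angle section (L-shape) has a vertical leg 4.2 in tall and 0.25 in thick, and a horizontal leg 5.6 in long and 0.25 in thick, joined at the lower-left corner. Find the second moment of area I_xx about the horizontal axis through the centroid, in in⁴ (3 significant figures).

Treat the section as a set of non-overlapping primitives; coordinates are from the bounding-box lower-left.
Vertical leg: 0.25 × 4.2, A = 1.05 in², y = 2.1 in, Ī = 1.5435 in⁴.
Horizontal leg (remainder): 5.35 × 0.25, A = 1.3375 in², y = 0.125 in, Ī = 0.0069661 in⁴.
Centroid: ȳ = ΣA·y / ΣA = 0.99359 in.
Transfer each piece to the horizontal axis through the centroid using Ī + A·d² with d = y − 0.99359:
  vertical leg: d = 1.1064 in → contributes +2.8289 in⁴
  horizontal leg (remainder): d = -0.86859 in → contributes +1.016 in⁴
Total I = 3.8449 in⁴.

I_xx ≈ 3.84 in⁴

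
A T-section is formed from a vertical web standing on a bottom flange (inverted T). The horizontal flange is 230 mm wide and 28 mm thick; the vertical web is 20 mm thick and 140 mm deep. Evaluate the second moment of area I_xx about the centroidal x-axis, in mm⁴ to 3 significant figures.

I_xx ≈ 1.88 × 10⁷ mm⁴

Break the section into simple shapes (no overlaps), measuring from the bottom-left corner of the bounding box.
Flange: 230 × 28, A = 6 440 mm², y = 14 mm, Ī = 420 747 mm⁴.
Web: 20 × 140, A = 2 800 mm², y = 98 mm, Ī = 4 573 333 mm⁴.
Centroid: ȳ = ΣA·y / ΣA = 39.455 mm.
Transfer each piece to the centroidal x-axis using Ī + A·d² with d = y − 39.455:
  flange: d = -25.455 mm → contributes +4 593 441 mm⁴
  web: d = 58.545 mm → contributes +14 170 530 mm⁴
Total I = 18 763 971 mm⁴.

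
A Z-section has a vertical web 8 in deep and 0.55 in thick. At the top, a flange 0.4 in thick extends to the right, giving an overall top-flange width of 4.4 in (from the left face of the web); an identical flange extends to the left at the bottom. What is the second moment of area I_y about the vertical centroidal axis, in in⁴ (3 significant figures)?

Treat the section as a set of non-overlapping primitives; coordinates are from the bounding-box lower-left.
Web: 0.55 × 8, A = 4.4 in², x = 4.125 in, Ī = 0.11092 in⁴.
Top flange (beyond web): 3.85 × 0.4, A = 1.54 in², x = 6.325 in, Ī = 1.9022 in⁴.
Bottom flange (beyond web): 3.85 × 0.4, A = 1.54 in², x = 1.925 in, Ī = 1.9022 in⁴.
Centroid: x̄ = ΣA·x / ΣA = 4.125 in.
Transfer each piece to the vertical centroidal axis using Ī + A·d² with d = x − 4.125:
  web: d = 0 in → contributes +0.11092 in⁴
  top flange (beyond web): d = 2.2 in → contributes +9.3558 in⁴
  bottom flange (beyond web): d = -2.2 in → contributes +9.3558 in⁴
Total I = 18.823 in⁴.

I_y ≈ 18.8 in⁴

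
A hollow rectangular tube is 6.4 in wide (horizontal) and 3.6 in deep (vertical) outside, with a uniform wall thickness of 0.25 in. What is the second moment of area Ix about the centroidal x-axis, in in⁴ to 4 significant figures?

Ix ≈ 10.24 in⁴

Treat the section as a set of non-overlapping primitives; coordinates are from the bounding-box lower-left.
Outer rectangle: 6.4 × 3.6, A = 23.04 in², y = 1.8 in, Ī = 24.8832 in⁴.
Inner void (subtracted): 5.9 × 3.1, A = 18.29 in², y = 1.8 in, Ī = 14.6472 in⁴.
By symmetry the centroid is at mid-height, ȳ = 1.8 in.
All pieces are centred on the centroidal x-axis, so I = ΣĪ (holes subtracted) = 10.236 in⁴.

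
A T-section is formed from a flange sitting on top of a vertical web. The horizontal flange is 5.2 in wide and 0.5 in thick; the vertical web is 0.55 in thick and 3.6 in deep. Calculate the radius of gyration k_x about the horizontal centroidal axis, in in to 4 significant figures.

k_x ≈ 1.229 in

Split into non-overlapping primitives; take the origin at the lower-left of the bounding box.
Flange: 5.2 × 0.5, A = 2.6 in², y = 3.85 in, Ī = 0.0541667 in⁴.
Web: 0.55 × 3.6, A = 1.98 in², y = 1.8 in, Ī = 2.1384 in⁴.
Centroid: ȳ = ΣA·y / ΣA = 2.96376 in.
Transfer each piece to the horizontal centroidal axis using Ī + A·d² with d = y − 2.96376:
  flange: d = 0.886245 in → contributes +2.09628 in⁴
  web: d = -1.16376 in → contributes +4.81997 in⁴
Total I = 6.91625 in⁴.
Radius of gyration: k = √(I/A) = √(6.91625 / 4.58) = 1.22886 in.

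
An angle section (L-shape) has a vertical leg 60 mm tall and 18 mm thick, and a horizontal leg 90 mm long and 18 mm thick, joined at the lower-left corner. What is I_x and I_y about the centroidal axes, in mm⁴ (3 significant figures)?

Decompose the section into non-overlapping parts with the origin at the bottom-left of its bounding rectangle.
Vertical leg: 18 × 60, A = 1 080 mm², y = 30 mm, Ī = 324 000 mm⁴.
Horizontal leg (remainder): 72 × 18, A = 1 296 mm², y = 9 mm, Ī = 34 992 mm⁴.
Centroid: ȳ = ΣA·y / ΣA = 18.545 mm.
Transfer each piece to the centroidal x-axis using Ī + A·d² with d = y − 18.545:
  vertical leg: d = 11.455 mm → contributes +465 703 mm⁴
  horizontal leg (remainder): d = -9.5455 mm → contributes +153 078 mm⁴
Total I = 618 781 mm⁴.
For the y-axis: x̄ = 33.545 mm.
Repeating about the centroidal y-axis gives I_y = 1 781 941 mm⁴.

I_x ≈ 6.19 × 10⁵ mm⁴, I_y ≈ 1.78 × 10⁶ mm⁴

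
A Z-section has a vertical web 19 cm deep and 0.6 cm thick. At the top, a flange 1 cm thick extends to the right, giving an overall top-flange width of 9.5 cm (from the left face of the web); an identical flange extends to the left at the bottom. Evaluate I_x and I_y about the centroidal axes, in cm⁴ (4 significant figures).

I_x ≈ 1786 cm⁴, I_y ≈ 519.4 cm⁴

Decompose the section into non-overlapping parts with the origin at the bottom-left of its bounding rectangle.
Web: 0.6 × 19, A = 11.4 cm², y = 9.5 cm, Ī = 342.95 cm⁴.
Top flange (beyond web): 8.9 × 1, A = 8.9 cm², y = 18.5 cm, Ī = 0.741667 cm⁴.
Bottom flange (beyond web): 8.9 × 1, A = 8.9 cm², y = 0.5 cm, Ī = 0.741667 cm⁴.
Centroid: ȳ = ΣA·y / ΣA = 9.5 cm.
Transfer each piece to the centroidal x-axis using Ī + A·d² with d = y − 9.5:
  web: d = 0 cm → contributes +342.95 cm⁴
  top flange (beyond web): d = 9 cm → contributes +721.642 cm⁴
  bottom flange (beyond web): d = -9 cm → contributes +721.642 cm⁴
Total I = 1786.23 cm⁴.
For the y-axis: x̄ = 9.2 cm.
Repeating about the centroidal y-axis gives I_y = 519.449 cm⁴.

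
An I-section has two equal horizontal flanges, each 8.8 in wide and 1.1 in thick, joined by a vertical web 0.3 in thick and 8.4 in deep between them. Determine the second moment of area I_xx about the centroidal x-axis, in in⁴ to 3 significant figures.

I_xx ≈ 454 in⁴

Decompose the section into non-overlapping parts with the origin at the bottom-left of its bounding rectangle.
Bottom flange: 8.8 × 1.1, A = 9.68 in², y = 0.55 in, Ī = 0.97607 in⁴.
Web: 0.3 × 8.4, A = 2.52 in², y = 5.3 in, Ī = 14.818 in⁴.
Top flange: 8.8 × 1.1, A = 9.68 in², y = 10.05 in, Ī = 0.97607 in⁴.
By symmetry the centroid is at mid-height, ȳ = 5.3 in.
Transfer each piece to the centroidal x-axis using Ī + A·d² with d = y − 5.3:
  bottom flange: d = -4.75 in → contributes +219.38 in⁴
  web: d = 0 in → contributes +14.818 in⁴
  top flange: d = 4.75 in → contributes +219.38 in⁴
Total I = 453.58 in⁴.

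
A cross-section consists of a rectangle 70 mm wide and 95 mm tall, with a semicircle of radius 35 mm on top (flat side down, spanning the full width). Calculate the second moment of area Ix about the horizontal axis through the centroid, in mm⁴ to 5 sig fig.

Break the section into simple shapes (no overlaps), measuring from the bottom-left corner of the bounding box.
Rectangular body: 70 × 95, A = 6 650 mm², y = 47.5 mm, Ī = 5 001 354 mm⁴.
Semicircular cap: semicircle r = 35, A = 1924.226 mm², y = 109.8545 mm, Ī = 164 704 mm⁴.
Centroid: ȳ = ΣA·y / ΣA = 61.49357 mm.
Transfer each piece to the horizontal axis through the centroid using Ī + A·d² with d = y − 61.49357:
  rectangular body: d = -13.99357 mm → contributes +6 303 558 mm⁴
  semicircular cap: d = 48.36089 mm → contributes +4 665 036 mm⁴
Total I = 10 968 593 mm⁴.

Ix ≈ 1.0969 × 10⁷ mm⁴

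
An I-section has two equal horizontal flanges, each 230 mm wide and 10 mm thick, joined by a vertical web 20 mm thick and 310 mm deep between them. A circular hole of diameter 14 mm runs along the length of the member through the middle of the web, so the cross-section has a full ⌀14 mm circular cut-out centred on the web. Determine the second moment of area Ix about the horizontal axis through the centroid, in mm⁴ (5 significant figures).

Decompose the section into non-overlapping parts with the origin at the bottom-left of its bounding rectangle.
Bottom flange: 230 × 10, A = 2 300 mm², y = 5 mm, Ī = 19166.67 mm⁴.
Web: 20 × 310, A = 6 200 mm², y = 165 mm, Ī = 49 651 667 mm⁴.
Top flange: 230 × 10, A = 2 300 mm², y = 325 mm, Ī = 19166.67 mm⁴.
Hole (subtracted): ⌀14, A = 153.938 mm², y = 165 mm, Ī = 1885.741 mm⁴.
By symmetry the centroid is at mid-height, ȳ = 165 mm.
Transfer each piece to the horizontal axis through the centroid using Ī + A·d² with d = y − 165:
  bottom flange: d = -160 mm → contributes +58 899 167 mm⁴
  web: d = 0 mm → contributes +49 651 667 mm⁴
  top flange: d = 160 mm → contributes +58 899 167 mm⁴
  hole: d = 0 mm → contributes −1885.741 mm⁴
Total I = 167 448 114 mm⁴.

Ix ≈ 1.6745 × 10⁸ mm⁴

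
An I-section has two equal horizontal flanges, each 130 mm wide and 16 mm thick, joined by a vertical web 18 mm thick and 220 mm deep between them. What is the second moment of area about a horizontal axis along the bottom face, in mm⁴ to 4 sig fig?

Treat the section as a set of non-overlapping primitives; coordinates are from the bounding-box lower-left.
Bottom flange: 130 × 16, A = 2 080 mm², y = 8 mm, Ī = 44373.3 mm⁴.
Web: 18 × 220, A = 3 960 mm², y = 126 mm, Ī = 15 972 000 mm⁴.
Top flange: 130 × 16, A = 2 080 mm², y = 244 mm, Ī = 44373.3 mm⁴.
Transfer each piece to the base of the section using Ī + A·d² with d = y − 0:
  bottom flange: d = 8 mm → contributes +177 493 mm⁴
  web: d = 126 mm → contributes +78 840 960 mm⁴
  top flange: d = 244 mm → contributes +123 879 253 mm⁴
Total I = 202 897 707 mm⁴.

I_base ≈ 2.029 × 10⁸ mm⁴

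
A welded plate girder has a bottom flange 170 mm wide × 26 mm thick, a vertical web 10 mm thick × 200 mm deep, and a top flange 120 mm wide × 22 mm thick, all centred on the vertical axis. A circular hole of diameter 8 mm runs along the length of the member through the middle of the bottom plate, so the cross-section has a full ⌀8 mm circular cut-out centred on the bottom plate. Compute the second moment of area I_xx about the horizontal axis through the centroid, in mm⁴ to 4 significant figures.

Break the section into simple shapes (no overlaps), measuring from the bottom-left corner of the bounding box.
Bottom plate: 170 × 26, A = 4 420 mm², y = 13 mm, Ī = 248 993 mm⁴.
Web plate: 10 × 200, A = 2 000 mm², y = 126 mm, Ī = 6 666 667 mm⁴.
Top plate: 120 × 22, A = 2 640 mm², y = 237 mm, Ī = 106 480 mm⁴.
Hole (subtracted): ⌀8, A = 50.2655 mm², y = 13 mm, Ī = 201.062 mm⁴.
Centroid: ȳ = ΣA·y / ΣA = 103.72 mm.
Transfer each piece to the horizontal axis through the centroid using Ī + A·d² with d = y − 103.72:
  bottom plate: d = -90.7197 mm → contributes +36 625 839 mm⁴
  web plate: d = 22.2803 mm → contributes +7 659 494 mm⁴
  top plate: d = 133.28 mm → contributes +47 002 518 mm⁴
  hole: d = -90.7197 mm → contributes −413 889 mm⁴
Total I = 90 873 962 mm⁴.

I_xx ≈ 9.087 × 10⁷ mm⁴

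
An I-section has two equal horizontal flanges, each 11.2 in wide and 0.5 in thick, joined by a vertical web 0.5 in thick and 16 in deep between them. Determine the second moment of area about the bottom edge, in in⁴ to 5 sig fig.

Break the section into simple shapes (no overlaps), measuring from the bottom-left corner of the bounding box.
Bottom flange: 11.2 × 0.5, A = 5.6 in², y = 0.25 in, Ī = 0.1166667 in⁴.
Web: 0.5 × 16, A = 8 in², y = 8.5 in, Ī = 170.6667 in⁴.
Top flange: 11.2 × 0.5, A = 5.6 in², y = 16.75 in, Ī = 0.1166667 in⁴.
Transfer each piece to a horizontal axis along the bottom face using Ī + A·d² with d = y − 0:
  bottom flange: d = 0.25 in → contributes +0.4666667 in⁴
  web: d = 8.5 in → contributes +748.6667 in⁴
  top flange: d = 16.75 in → contributes +1571.267 in⁴
Total I = 2320.4 in⁴.

I_base ≈ 2320.4 in⁴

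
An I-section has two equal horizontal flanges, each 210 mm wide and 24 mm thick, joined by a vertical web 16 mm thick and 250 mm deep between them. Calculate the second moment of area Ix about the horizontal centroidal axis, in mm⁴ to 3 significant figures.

Ix ≈ 2.11 × 10⁸ mm⁴

Split into non-overlapping primitives; take the origin at the lower-left of the bounding box.
Bottom flange: 210 × 24, A = 5 040 mm², y = 12 mm, Ī = 241 920 mm⁴.
Web: 16 × 250, A = 4 000 mm², y = 149 mm, Ī = 20 833 333 mm⁴.
Top flange: 210 × 24, A = 5 040 mm², y = 286 mm, Ī = 241 920 mm⁴.
By symmetry the centroid is at mid-height, ȳ = 149 mm.
Transfer each piece to the horizontal centroidal axis using Ī + A·d² with d = y − 149:
  bottom flange: d = -137 mm → contributes +94 837 680 mm⁴
  web: d = 0 mm → contributes +20 833 333 mm⁴
  top flange: d = 137 mm → contributes +94 837 680 mm⁴
Total I = 210 508 693 mm⁴.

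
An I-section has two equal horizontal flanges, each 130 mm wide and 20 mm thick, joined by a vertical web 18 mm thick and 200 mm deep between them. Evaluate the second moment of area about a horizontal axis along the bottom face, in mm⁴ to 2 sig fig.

I_base ≈ 2.0 × 10⁸ mm⁴

Break the section into simple shapes (no overlaps), measuring from the bottom-left corner of the bounding box.
Bottom flange: 130 × 20, A = 2 600 mm², y = 10 mm, Ī = 86 667 mm⁴.
Web: 18 × 200, A = 3 600 mm², y = 120 mm, Ī = 12 000 000 mm⁴.
Top flange: 130 × 20, A = 2 600 mm², y = 230 mm, Ī = 86 667 mm⁴.
Transfer each piece to the bottom edge using Ī + A·d² with d = y − 0:
  bottom flange: d = 10 mm → contributes +346 667 mm⁴
  web: d = 120 mm → contributes +63 840 000 mm⁴
  top flange: d = 230 mm → contributes +137 626 667 mm⁴
Total I = 201 813 333 mm⁴.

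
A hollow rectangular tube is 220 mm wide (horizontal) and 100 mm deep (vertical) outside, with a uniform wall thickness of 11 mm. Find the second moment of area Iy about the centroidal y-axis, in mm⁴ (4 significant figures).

Treat the section as a set of non-overlapping primitives; coordinates are from the bounding-box lower-left.
Outer rectangle: 220 × 100, A = 22 000 mm², x = 110 mm, Ī = 88 733 333 mm⁴.
Inner void (subtracted): 198 × 78, A = 15 444 mm², x = 110 mm, Ī = 50 455 548 mm⁴.
By symmetry the centroid is at mid-width, x̄ = 110 mm.
All pieces are centred on the centroidal y-axis, so I = ΣĪ (holes subtracted) = 38 277 785 mm⁴.

Iy ≈ 3.828 × 10⁷ mm⁴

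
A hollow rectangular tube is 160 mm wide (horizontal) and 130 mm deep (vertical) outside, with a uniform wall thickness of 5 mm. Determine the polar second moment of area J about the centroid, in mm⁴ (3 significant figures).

J ≈ 1.83 × 10⁷ mm⁴

Break the section into simple shapes (no overlaps), measuring from the bottom-left corner of the bounding box.
Outer rectangle: 160 × 130, A = 20 800 mm², y = 65 mm, Ī = 29 293 333 mm⁴.
Inner void (subtracted): 150 × 120, A = 18 000 mm², y = 65 mm, Ī = 21 600 000 mm⁴.
By symmetry the centroid is at mid-height, ȳ = 65 mm.
All pieces are centred on the centroidal x-axis, so I = ΣĪ (holes subtracted) = 7 693 333 mm⁴.
Repeating about the centroidal y-axis gives I_y = 10 623 333 mm⁴.
Polar second moment: J = I_x + I_y = 18 316 667 mm⁴.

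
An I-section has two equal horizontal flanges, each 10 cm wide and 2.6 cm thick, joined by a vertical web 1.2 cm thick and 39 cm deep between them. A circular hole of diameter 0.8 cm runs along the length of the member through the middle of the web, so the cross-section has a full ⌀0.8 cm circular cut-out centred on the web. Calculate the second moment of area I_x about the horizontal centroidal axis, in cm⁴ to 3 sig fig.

Split into non-overlapping primitives; take the origin at the lower-left of the bounding box.
Bottom flange: 10 × 2.6, A = 26 cm², y = 1.3 cm, Ī = 14.647 cm⁴.
Web: 1.2 × 39, A = 46.8 cm², y = 22.1 cm, Ī = 5931.9 cm⁴.
Top flange: 10 × 2.6, A = 26 cm², y = 42.9 cm, Ī = 14.647 cm⁴.
Hole (subtracted): ⌀0.8, A = 0.50265 cm², y = 22.1 cm, Ī = 0.020106 cm⁴.
By symmetry the centroid is at mid-height, ȳ = 22.1 cm.
Transfer each piece to the horizontal centroidal axis using Ī + A·d² with d = y − 22.1:
  bottom flange: d = -20.8 cm → contributes +11 263 cm⁴
  web: d = 0 cm → contributes +5931.9 cm⁴
  top flange: d = 20.8 cm → contributes +11 263 cm⁴
  hole: d = 0 cm → contributes −0.020106 cm⁴
Total I = 28 458 cm⁴.

I_x ≈ 2.85 × 10⁴ cm⁴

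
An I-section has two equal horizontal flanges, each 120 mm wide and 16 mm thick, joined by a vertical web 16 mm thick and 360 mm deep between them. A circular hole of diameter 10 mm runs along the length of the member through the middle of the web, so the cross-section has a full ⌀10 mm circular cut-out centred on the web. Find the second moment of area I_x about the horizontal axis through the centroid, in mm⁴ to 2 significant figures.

Break the section into simple shapes (no overlaps), measuring from the bottom-left corner of the bounding box.
Bottom flange: 120 × 16, A = 1 920 mm², y = 8 mm, Ī = 40 960 mm⁴.
Web: 16 × 360, A = 5 760 mm², y = 196 mm, Ī = 62 208 000 mm⁴.
Top flange: 120 × 16, A = 1 920 mm², y = 384 mm, Ī = 40 960 mm⁴.
Hole (subtracted): ⌀10, A = 78.54 mm², y = 196 mm, Ī = 490.9 mm⁴.
By symmetry the centroid is at mid-height, ȳ = 196 mm.
Transfer each piece to the horizontal axis through the centroid using Ī + A·d² with d = y − 196:
  bottom flange: d = -188 mm → contributes +67 901 440 mm⁴
  web: d = 0 mm → contributes +62 208 000 mm⁴
  top flange: d = 188 mm → contributes +67 901 440 mm⁴
  hole: d = 0 mm → contributes −490.9 mm⁴
Total I = 198 010 389 mm⁴.

I_x ≈ 2.0 × 10⁸ mm⁴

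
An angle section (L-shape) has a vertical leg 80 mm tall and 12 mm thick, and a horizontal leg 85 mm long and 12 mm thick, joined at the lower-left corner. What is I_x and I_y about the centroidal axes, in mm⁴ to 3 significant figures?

I_x ≈ 1.05 × 10⁶ mm⁴, I_y ≈ 1.23 × 10⁶ mm⁴

Break the section into simple shapes (no overlaps), measuring from the bottom-left corner of the bounding box.
Vertical leg: 12 × 80, A = 960 mm², y = 40 mm, Ī = 512 000 mm⁴.
Horizontal leg (remainder): 73 × 12, A = 876 mm², y = 6 mm, Ī = 10 512 mm⁴.
Centroid: ȳ = ΣA·y / ΣA = 23.778 mm.
Transfer each piece to the centroidal x-axis using Ī + A·d² with d = y − 23.778:
  vertical leg: d = 16.222 mm → contributes +764 634 mm⁴
  horizontal leg (remainder): d = -17.778 mm → contributes +287 371 mm⁴
Total I = 1 052 005 mm⁴.
For the y-axis: x̄ = 26.278 mm.
Repeating about the centroidal y-axis gives I_y = 1 227 870 mm⁴.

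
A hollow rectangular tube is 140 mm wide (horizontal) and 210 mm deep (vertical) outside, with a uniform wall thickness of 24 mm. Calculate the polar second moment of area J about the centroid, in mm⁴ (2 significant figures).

Break the section into simple shapes (no overlaps), measuring from the bottom-left corner of the bounding box.
Outer rectangle: 140 × 210, A = 29 400 mm², y = 105 mm, Ī = 108 045 000 mm⁴.
Inner void (subtracted): 92 × 162, A = 14 904 mm², y = 105 mm, Ī = 32 595 048 mm⁴.
By symmetry the centroid is at mid-height, ȳ = 105 mm.
All pieces are centred on the centroidal x-axis, so I = ΣĪ (holes subtracted) = 75 449 952 mm⁴.
Repeating about the centroidal y-axis gives I_y = 37 507 712 mm⁴.
Polar second moment: J = I_x + I_y = 112 957 664 mm⁴.

J ≈ 1.1 × 10⁸ mm⁴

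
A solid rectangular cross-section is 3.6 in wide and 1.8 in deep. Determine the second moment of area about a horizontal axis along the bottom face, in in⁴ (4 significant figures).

The section: 3.6 × 1.8, A = 6.48 in², y = 0.9 in, Ī = 1.7496 in⁴.
Transfer it to a horizontal axis along the bottom face using Ī + A·d² with d = y − 0:
  the section: d = 0.9 in → contributes +6.9984 in⁴
Total I = 6.9984 in⁴.

I_base ≈ 6.998 in⁴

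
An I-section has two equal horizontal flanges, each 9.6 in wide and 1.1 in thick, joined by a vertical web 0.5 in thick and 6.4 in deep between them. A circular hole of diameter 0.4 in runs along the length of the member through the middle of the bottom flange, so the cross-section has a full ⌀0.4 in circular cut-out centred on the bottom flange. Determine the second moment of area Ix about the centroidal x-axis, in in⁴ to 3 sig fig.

Ix ≈ 308 in⁴

Break the section into simple shapes (no overlaps), measuring from the bottom-left corner of the bounding box.
Bottom flange: 9.6 × 1.1, A = 10.56 in², y = 0.55 in, Ī = 1.0648 in⁴.
Web: 0.5 × 6.4, A = 3.2 in², y = 4.3 in, Ī = 10.923 in⁴.
Top flange: 9.6 × 1.1, A = 10.56 in², y = 8.05 in, Ī = 1.0648 in⁴.
Hole (subtracted): ⌀0.4, A = 0.12566 in², y = 0.55 in, Ī = 0.0012566 in⁴.
Centroid: ȳ = ΣA·y / ΣA = 4.3195 in.
Transfer each piece to the centroidal x-axis using Ī + A·d² with d = y − 4.3195:
  bottom flange: d = -3.7695 in → contributes +151.11 in⁴
  web: d = -0.019477 in → contributes +10.924 in⁴
  top flange: d = 3.7305 in → contributes +148.03 in⁴
  hole: d = -3.7695 in → contributes −1.7868 in⁴
Total I = 308.27 in⁴.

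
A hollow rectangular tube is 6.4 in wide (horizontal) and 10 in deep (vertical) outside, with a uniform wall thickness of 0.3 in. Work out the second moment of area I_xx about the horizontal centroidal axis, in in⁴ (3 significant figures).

I_xx ≈ 132 in⁴

Break the section into simple shapes (no overlaps), measuring from the bottom-left corner of the bounding box.
Outer rectangle: 6.4 × 10, A = 64 in², y = 5 in, Ī = 533.33 in⁴.
Inner void (subtracted): 5.8 × 9.4, A = 54.52 in², y = 5 in, Ī = 401.45 in⁴.
By symmetry the centroid is at mid-height, ȳ = 5 in.
All pieces are centred on the horizontal centroidal axis, so I = ΣĪ (holes subtracted) = 131.88 in⁴.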